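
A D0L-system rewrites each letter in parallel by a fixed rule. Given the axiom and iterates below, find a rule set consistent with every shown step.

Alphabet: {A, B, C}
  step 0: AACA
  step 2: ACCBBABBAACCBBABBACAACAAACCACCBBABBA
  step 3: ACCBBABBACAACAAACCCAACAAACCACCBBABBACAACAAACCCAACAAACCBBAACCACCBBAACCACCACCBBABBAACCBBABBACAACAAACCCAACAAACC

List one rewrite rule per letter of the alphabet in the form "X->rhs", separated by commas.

A->ACC, B->CAA, C->BBA

  step 2 ⇒ step 3: ACCBBABBAACCBBABBACAACAAACCACCBBABBA ⇒ ACC·BBA·BBA·CAA·CAA·ACC·CAA·CAA·ACC·ACC·BBA·BBA·CAA·CAA·ACC·CAA·CAA·ACC·BBA·ACC·ACC·BBA·ACC·ACC·ACC·BBA·BBA·ACC·BBA·BBA·CAA·CAA·ACC·CAA·CAA·ACC
    A ↦ ACC
    B ↦ CAA
    C ↦ BBA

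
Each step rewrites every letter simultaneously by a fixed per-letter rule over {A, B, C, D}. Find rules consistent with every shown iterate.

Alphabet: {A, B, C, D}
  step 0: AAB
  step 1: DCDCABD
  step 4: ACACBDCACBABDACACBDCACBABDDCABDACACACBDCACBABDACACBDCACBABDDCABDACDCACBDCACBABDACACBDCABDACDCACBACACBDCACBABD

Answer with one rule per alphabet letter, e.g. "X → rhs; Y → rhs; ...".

  step 0 ⇒ step 1: AAB ⇒ DC·DC·ABD
    A ↦ DC
    B ↦ ABD
    C ↦ ACB  (constrained at step 1)
    D ↦ AC  (constrained at step 1)

A->DC, B->ABD, C->ACB, D->AC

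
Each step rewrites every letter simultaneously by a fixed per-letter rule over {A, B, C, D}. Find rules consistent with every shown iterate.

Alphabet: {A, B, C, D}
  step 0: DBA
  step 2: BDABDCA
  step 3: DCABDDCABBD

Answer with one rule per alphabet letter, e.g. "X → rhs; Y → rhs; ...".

A->BD, B->DC, C->B, D->A

  step 2 ⇒ step 3: BDABDCA ⇒ DC·A·BD·DC·A·B·BD
    A ↦ BD
    B ↦ DC
    C ↦ B
    D ↦ A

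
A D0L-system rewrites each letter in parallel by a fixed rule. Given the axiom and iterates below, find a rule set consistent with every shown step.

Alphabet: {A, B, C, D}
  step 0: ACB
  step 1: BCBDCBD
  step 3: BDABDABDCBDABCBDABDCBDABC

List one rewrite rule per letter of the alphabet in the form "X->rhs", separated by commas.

A->BC, B->BD, C->BDC, D->A

  step 0 ⇒ step 1: ACB ⇒ BC·BDC·BD
    A ↦ BC
    B ↦ BD
    C ↦ BDC
    D ↦ A  (constrained at step 1)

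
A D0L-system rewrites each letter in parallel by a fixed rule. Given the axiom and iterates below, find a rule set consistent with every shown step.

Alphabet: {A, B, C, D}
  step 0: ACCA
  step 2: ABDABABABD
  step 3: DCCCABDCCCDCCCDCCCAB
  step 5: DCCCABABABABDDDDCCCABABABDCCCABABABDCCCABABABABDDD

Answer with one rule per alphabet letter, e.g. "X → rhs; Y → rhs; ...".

  step 2 ⇒ step 3: ABDABABABD ⇒ DC·CC·AB·DC·CC·DC·CC·DC·CC·AB
    A ↦ DC
    B ↦ CC
    D ↦ AB
    C ↦ D  (constrained at step 0)

A->DC, B->CC, C->D, D->AB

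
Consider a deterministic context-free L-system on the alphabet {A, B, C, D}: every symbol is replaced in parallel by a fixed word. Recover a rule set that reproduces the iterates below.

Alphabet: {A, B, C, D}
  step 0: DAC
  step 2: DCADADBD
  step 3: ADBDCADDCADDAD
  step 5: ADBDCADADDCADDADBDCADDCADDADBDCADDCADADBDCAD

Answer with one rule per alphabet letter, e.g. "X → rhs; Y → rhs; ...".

  step 2 ⇒ step 3: DCADADBD ⇒ AD·B·DC·AD·DC·AD·D·AD
    A ↦ DC
    B ↦ D
    C ↦ B
    D ↦ AD

A->DC, B->D, C->B, D->AD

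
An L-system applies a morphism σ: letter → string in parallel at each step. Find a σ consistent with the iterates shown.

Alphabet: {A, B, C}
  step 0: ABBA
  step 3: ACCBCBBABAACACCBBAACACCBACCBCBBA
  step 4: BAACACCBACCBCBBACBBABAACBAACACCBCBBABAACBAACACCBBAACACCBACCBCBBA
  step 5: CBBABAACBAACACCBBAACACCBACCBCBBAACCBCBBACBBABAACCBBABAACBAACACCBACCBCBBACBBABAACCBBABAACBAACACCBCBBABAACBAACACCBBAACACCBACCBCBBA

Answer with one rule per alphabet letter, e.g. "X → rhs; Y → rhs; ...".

  step 4 ⇒ step 5: BAACACCBACCBCBBACBBABAACBAACACCBCBBABAACBAACACCBBAACACCBACCBCBBA ⇒ CB·BA·BA·AC·BA·AC·AC·CB·BA·AC·AC·CB·AC·CB·CB·BA·AC·CB·CB·BA·CB·BA·BA·AC·CB·BA·BA·AC·BA·AC·AC·CB·AC·CB·CB·BA·CB·BA·BA·AC·CB·BA·BA·AC·BA·AC·AC·CB·CB·BA·BA·AC·BA·AC·AC·CB·BA·AC·AC·CB·AC·CB·CB·BA
    A ↦ BA
    B ↦ CB
    C ↦ AC

A->BA, B->CB, C->AC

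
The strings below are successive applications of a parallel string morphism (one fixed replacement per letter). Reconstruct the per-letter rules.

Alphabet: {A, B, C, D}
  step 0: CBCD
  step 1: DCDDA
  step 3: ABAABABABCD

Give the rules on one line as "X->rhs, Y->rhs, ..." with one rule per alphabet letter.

A->AB, B->CD, C->D, D->A

  step 0 ⇒ step 1: CBCD ⇒ D·CD·D·A
    B ↦ CD
    C ↦ D
    D ↦ A
    A ↦ AB  (constrained at step 1)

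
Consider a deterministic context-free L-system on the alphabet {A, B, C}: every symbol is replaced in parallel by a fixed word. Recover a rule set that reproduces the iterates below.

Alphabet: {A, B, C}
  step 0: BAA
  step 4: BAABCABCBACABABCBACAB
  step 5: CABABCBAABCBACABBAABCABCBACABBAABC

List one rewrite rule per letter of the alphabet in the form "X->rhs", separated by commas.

A->AB, B->C, C->BA

  step 4 ⇒ step 5: BAABCABCBACABABCBACAB ⇒ C·AB·AB·C·BA·AB·C·BA·C·AB·BA·AB·C·AB·C·BA·C·AB·BA·AB·C
    A ↦ AB
    B ↦ C
    C ↦ BA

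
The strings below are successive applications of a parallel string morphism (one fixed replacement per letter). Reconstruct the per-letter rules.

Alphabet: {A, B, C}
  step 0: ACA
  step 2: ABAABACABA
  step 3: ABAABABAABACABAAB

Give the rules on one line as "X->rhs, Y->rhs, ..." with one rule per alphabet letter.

  step 2 ⇒ step 3: ABAABACABA ⇒ AB·A·AB·AB·A·AB·AC·AB·A·AB
    A ↦ AB
    B ↦ A
    C ↦ AC

A->AB, B->A, C->AC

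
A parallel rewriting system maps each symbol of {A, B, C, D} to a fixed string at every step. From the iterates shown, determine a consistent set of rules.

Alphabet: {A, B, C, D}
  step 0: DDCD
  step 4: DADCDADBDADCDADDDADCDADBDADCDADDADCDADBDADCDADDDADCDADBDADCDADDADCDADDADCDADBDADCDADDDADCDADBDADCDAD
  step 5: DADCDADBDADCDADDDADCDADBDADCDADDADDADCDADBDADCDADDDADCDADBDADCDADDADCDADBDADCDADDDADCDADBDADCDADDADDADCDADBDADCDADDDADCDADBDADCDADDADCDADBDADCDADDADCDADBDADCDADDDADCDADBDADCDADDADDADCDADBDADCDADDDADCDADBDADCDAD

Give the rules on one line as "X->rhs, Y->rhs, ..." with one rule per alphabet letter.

  step 4 ⇒ step 5: DADCDADBDADCDADDDADCDADBDADCDADDADCDADBDADCDADDDADCDADBDADCDADDADCDADDADCDADBDADCDADDDADCDADBDADCDAD ⇒ DAD·C·DAD·B·DAD·C·DAD·D·DAD·C·DAD·B·DAD·C·DAD·DAD·DAD·C·DAD·B·DAD·C·DAD·D·DAD·C·DAD·B·DAD·C·DAD·DAD·C·DAD·B·DAD·C·DAD·D·DAD·C·DAD·B·DAD·C·DAD·DAD·DAD·C·DAD·B·DAD·C·DAD·D·DAD·C·DAD·B·DAD·C·DAD·DAD·C·DAD·B·DAD·C·DAD·DAD·C·DAD·B·DAD·C·DAD·D·DAD·C·DAD·B·DAD·C·DAD·DAD·DAD·C·DAD·B·DAD·C·DAD·D·DAD·C·DAD·B·DAD·C·DAD
    A ↦ C
    B ↦ D
    C ↦ B
    D ↦ DAD

A->C, B->D, C->B, D->DAD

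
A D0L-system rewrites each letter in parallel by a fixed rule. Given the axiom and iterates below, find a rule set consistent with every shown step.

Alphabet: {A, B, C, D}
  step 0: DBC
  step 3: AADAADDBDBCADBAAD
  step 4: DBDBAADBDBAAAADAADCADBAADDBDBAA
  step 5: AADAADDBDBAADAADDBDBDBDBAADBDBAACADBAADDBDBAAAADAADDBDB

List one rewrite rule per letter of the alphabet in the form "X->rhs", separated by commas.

A->DB, B->D, C->CA, D->AA

  step 4 ⇒ step 5: DBDBAADBDBAAAADAADCADBAADDBDBAA ⇒ AA·D·AA·D·DB·DB·AA·D·AA·D·DB·DB·DB·DB·AA·DB·DB·AA·CA·DB·AA·D·DB·DB·AA·AA·D·AA·D·DB·DB
    A ↦ DB
    B ↦ D
    C ↦ CA
    D ↦ AA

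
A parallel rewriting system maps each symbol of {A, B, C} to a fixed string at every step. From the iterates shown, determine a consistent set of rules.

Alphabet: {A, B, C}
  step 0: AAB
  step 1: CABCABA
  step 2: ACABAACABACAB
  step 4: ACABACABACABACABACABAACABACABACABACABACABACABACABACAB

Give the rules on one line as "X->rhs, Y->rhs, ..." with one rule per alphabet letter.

  step 1 ⇒ step 2: CABCABA ⇒ A·CAB·A·A·CAB·A·CAB
    A ↦ CAB
    B ↦ A
    C ↦ A

A->CAB, B->A, C->A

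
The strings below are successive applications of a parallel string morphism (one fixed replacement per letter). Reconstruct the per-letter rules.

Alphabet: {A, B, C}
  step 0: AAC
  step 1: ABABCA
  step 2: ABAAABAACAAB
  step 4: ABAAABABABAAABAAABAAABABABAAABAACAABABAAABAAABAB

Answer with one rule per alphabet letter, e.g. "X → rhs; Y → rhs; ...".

  step 1 ⇒ step 2: ABABCA ⇒ AB·AA·AB·AA·CA·AB
    A ↦ AB
    B ↦ AA
    C ↦ CA

A->AB, B->AA, C->CA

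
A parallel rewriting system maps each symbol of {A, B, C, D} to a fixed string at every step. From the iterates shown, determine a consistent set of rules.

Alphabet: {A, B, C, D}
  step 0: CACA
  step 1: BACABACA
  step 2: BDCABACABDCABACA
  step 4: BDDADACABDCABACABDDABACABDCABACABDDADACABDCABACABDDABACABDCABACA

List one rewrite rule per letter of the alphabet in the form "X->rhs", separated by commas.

  step 1 ⇒ step 2: BACABACA ⇒ BD·CA·BA·CA·BD·CA·BA·CA
    A ↦ CA
    B ↦ BD
    C ↦ BA
    D ↦ DA  (constrained at step 2)

A->CA, B->BD, C->BA, D->DA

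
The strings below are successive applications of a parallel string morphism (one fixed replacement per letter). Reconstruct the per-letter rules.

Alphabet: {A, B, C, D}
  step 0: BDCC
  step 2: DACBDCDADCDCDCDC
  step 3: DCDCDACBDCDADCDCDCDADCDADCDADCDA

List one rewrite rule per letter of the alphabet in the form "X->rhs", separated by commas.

  step 2 ⇒ step 3: DACBDCDADCDCDCDC ⇒ DC·DC·DA·CB·DC·DA·DC·DC·DC·DA·DC·DA·DC·DA·DC·DA
    A ↦ DC
    B ↦ CB
    C ↦ DA
    D ↦ DC

A->DC, B->CB, C->DA, D->DC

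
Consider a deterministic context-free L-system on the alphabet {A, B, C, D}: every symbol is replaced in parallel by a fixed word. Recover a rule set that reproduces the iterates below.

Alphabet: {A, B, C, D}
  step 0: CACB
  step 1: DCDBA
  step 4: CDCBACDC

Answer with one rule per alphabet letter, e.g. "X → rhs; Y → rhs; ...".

  step 0 ⇒ step 1: CACB ⇒ D·C·D·BA
    A ↦ C
    B ↦ BA
    C ↦ D
    D ↦ C  (constrained at step 1)

A->C, B->BA, C->D, D->C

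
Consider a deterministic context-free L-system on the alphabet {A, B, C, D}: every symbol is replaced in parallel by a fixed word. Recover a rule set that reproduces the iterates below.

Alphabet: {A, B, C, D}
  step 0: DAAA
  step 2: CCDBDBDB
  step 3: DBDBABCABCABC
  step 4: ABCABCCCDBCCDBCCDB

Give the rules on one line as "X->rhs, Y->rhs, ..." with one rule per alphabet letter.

  step 3 ⇒ step 4: DBDBABCABCABC ⇒ AB·C·AB·C·C·C·DB·C·C·DB·C·C·DB
    A ↦ C
    B ↦ C
    C ↦ DB
    D ↦ AB

A->C, B->C, C->DB, D->AB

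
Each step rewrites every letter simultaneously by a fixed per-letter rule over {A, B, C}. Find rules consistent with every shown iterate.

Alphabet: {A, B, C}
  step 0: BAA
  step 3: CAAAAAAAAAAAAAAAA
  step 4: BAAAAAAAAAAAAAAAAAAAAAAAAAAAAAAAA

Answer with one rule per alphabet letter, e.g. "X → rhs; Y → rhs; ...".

  step 3 ⇒ step 4: CAAAAAAAAAAAAAAAA ⇒ B·AA·AA·AA·AA·AA·AA·AA·AA·AA·AA·AA·AA·AA·AA·AA·AA
    A ↦ AA
    C ↦ B
    B ↦ C  (constrained at step 0)

A->AA, B->C, C->B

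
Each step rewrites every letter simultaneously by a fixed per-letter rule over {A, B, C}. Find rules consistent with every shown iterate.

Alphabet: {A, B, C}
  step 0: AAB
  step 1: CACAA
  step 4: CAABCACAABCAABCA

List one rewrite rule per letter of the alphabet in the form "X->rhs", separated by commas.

A->CA, B->A, C->B

  step 0 ⇒ step 1: AAB ⇒ CA·CA·A
    A ↦ CA
    B ↦ A
    C ↦ B  (constrained at step 1)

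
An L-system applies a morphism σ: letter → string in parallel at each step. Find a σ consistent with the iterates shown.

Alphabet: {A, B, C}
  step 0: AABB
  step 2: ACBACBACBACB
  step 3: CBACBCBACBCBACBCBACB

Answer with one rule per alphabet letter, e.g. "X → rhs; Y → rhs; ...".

A->CB, B->CB, C->A

  step 2 ⇒ step 3: ACBACBACBACB ⇒ CB·A·CB·CB·A·CB·CB·A·CB·CB·A·CB
    A ↦ CB
    B ↦ CB
    C ↦ A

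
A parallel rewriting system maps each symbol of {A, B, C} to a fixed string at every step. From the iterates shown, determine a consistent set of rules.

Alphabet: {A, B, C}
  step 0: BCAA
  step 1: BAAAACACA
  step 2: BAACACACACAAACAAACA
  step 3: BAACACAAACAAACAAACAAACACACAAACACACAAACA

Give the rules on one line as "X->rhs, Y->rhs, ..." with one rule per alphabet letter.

  step 2 ⇒ step 3: BAACACACACAAACAAACA ⇒ BAA·CA·CA·AA·CA·AA·CA·AA·CA·AA·CA·CA·CA·AA·CA·CA·CA·AA·CA
    A ↦ CA
    B ↦ BAA
    C ↦ AA

A->CA, B->BAA, C->AA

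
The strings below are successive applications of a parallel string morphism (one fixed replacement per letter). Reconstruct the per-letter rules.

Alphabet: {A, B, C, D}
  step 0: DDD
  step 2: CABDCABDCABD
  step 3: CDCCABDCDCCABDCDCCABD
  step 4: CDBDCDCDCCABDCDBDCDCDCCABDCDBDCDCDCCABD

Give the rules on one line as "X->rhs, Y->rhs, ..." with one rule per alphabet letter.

A->C, B->CA, C->CD, D->BD

  step 3 ⇒ step 4: CDCCABDCDCCABDCDCCABD ⇒ CD·BD·CD·CD·C·CA·BD·CD·BD·CD·CD·C·CA·BD·CD·BD·CD·CD·C·CA·BD
    A ↦ C
    B ↦ CA
    C ↦ CD
    D ↦ BD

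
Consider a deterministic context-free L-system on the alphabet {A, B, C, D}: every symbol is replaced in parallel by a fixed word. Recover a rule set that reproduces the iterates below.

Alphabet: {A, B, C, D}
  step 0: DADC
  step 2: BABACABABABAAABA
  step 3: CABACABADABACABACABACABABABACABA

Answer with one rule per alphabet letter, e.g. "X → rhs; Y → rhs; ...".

  step 2 ⇒ step 3: BABACABABABAAABA ⇒ CA·BA·CA·BA·DA·BA·CA·BA·CA·BA·CA·BA·BA·BA·CA·BA
    A ↦ BA
    B ↦ CA
    C ↦ DA
    D ↦ AA  (constrained at step 0)

A->BA, B->CA, C->DA, D->AA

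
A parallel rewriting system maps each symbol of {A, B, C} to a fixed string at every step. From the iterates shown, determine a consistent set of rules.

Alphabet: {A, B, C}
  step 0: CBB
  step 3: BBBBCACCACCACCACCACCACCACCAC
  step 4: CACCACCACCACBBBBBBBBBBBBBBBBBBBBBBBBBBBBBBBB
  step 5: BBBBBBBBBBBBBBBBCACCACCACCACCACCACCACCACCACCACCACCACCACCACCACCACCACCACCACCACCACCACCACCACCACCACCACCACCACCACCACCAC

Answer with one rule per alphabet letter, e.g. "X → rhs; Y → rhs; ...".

  step 4 ⇒ step 5: CACCACCACCACBBBBBBBBBBBBBBBBBBBBBBBBBBBBBBBB ⇒ B·BB·B·B·BB·B·B·BB·B·B·BB·B·CAC·CAC·CAC·CAC·CAC·CAC·CAC·CAC·CAC·CAC·CAC·CAC·CAC·CAC·CAC·CAC·CAC·CAC·CAC·CAC·CAC·CAC·CAC·CAC·CAC·CAC·CAC·CAC·CAC·CAC·CAC·CAC
    A ↦ BB
    B ↦ CAC
    C ↦ B

A->BB, B->CAC, C->B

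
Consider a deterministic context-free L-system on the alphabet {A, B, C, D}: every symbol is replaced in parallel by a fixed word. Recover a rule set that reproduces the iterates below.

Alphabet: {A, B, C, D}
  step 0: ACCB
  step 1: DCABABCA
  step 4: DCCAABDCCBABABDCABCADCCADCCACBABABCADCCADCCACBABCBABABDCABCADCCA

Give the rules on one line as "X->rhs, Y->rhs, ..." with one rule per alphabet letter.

A->DC, B->CA, C->AB, D->CB

  step 0 ⇒ step 1: ACCB ⇒ DC·AB·AB·CA
    A ↦ DC
    B ↦ CA
    C ↦ AB
    D ↦ CB  (constrained at step 1)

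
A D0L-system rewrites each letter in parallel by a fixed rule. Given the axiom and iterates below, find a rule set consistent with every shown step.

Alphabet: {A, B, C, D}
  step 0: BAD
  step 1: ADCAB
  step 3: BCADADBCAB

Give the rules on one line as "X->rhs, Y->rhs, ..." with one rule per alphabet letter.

A->C, B->AD, C->B, D->AB

  step 0 ⇒ step 1: BAD ⇒ AD·C·AB
    A ↦ C
    B ↦ AD
    D ↦ AB
    C ↦ B  (constrained at step 1)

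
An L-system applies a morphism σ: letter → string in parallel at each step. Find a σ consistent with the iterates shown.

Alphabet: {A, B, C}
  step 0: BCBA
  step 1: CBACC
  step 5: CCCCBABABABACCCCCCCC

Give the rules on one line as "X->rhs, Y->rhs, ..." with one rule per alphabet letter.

A->C, B->C, C->BA

  step 0 ⇒ step 1: BCBA ⇒ C·BA·C·C
    A ↦ C
    B ↦ C
    C ↦ BA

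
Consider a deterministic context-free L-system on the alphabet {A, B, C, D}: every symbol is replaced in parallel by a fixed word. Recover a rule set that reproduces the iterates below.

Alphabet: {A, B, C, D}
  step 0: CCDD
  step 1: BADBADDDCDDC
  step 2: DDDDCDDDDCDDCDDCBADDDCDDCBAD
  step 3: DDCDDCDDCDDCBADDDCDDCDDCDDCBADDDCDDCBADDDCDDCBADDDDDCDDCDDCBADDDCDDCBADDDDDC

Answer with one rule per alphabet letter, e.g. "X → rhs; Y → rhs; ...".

A->D, B->D, C->BAD, D->DDC

  step 2 ⇒ step 3: DDDDCDDDDCDDCDDCBADDDCDDCBAD ⇒ DDC·DDC·DDC·DDC·BAD·DDC·DDC·DDC·DDC·BAD·DDC·DDC·BAD·DDC·DDC·BAD·D·D·DDC·DDC·DDC·BAD·DDC·DDC·BAD·D·D·DDC
    A ↦ D
    B ↦ D
    C ↦ BAD
    D ↦ DDC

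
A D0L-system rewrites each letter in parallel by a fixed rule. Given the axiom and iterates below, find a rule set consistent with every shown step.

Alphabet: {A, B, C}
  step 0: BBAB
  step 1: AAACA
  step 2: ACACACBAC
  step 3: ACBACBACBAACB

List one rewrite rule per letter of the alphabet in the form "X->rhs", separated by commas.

A->AC, B->A, C->B

  step 2 ⇒ step 3: ACACACBAC ⇒ AC·B·AC·B·AC·B·A·AC·B
    A ↦ AC
    B ↦ A
    C ↦ B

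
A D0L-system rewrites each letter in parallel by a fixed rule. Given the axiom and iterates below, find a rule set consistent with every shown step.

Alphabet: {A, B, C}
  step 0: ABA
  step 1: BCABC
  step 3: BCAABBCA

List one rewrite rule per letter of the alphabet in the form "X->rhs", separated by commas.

A->BC, B->A, C->B

  step 0 ⇒ step 1: ABA ⇒ BC·A·BC
    A ↦ BC
    B ↦ A
    C ↦ B  (constrained at step 1)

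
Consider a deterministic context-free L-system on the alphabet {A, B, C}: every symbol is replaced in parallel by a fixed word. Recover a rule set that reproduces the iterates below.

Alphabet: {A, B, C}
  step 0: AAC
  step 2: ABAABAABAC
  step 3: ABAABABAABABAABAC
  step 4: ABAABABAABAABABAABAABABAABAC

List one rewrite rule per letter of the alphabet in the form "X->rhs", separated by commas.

A->AB, B->A, C->AC

  step 3 ⇒ step 4: ABAABABAABABAABAC ⇒ AB·A·AB·AB·A·AB·A·AB·AB·A·AB·A·AB·AB·A·AB·AC
    A ↦ AB
    B ↦ A
    C ↦ AC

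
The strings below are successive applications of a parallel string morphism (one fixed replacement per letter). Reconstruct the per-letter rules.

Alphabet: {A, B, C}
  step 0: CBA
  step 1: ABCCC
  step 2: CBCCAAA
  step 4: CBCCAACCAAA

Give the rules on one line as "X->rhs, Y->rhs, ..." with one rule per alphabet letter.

  step 1 ⇒ step 2: ABCCC ⇒ C·BCC·A·A·A
    A ↦ C
    B ↦ BCC
    C ↦ A

A->C, B->BCC, C->A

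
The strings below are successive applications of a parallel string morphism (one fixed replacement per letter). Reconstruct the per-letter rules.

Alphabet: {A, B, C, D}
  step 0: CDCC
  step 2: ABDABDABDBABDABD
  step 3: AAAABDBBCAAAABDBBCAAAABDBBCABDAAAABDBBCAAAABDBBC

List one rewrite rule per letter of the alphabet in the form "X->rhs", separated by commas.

  step 2 ⇒ step 3: ABDABDABDBABDABD ⇒ AAA·ABD·BBC·AAA·ABD·BBC·AAA·ABD·BBC·ABD·AAA·ABD·BBC·AAA·ABD·BBC
    A ↦ AAA
    B ↦ ABD
    D ↦ BBC
    C ↦ B  (constrained at step 0)

A->AAA, B->ABD, C->B, D->BBC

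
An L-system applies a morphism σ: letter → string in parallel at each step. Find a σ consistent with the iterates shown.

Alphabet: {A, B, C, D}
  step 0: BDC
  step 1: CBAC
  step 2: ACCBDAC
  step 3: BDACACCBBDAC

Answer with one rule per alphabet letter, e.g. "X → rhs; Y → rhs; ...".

  step 2 ⇒ step 3: ACCBDAC ⇒ BD·AC·AC·C·B·BD·AC
    A ↦ BD
    B ↦ C
    C ↦ AC
    D ↦ B

A->BD, B->C, C->AC, D->B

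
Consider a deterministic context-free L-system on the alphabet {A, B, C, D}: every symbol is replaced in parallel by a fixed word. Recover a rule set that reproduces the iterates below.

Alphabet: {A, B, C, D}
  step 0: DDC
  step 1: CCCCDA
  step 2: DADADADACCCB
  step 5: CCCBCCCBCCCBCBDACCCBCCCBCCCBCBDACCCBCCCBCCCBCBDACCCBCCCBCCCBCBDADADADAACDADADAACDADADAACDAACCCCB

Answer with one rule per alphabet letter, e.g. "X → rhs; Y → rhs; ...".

  step 1 ⇒ step 2: CCCCDA ⇒ DA·DA·DA·DA·CC·CB
    A ↦ CB
    C ↦ DA
    D ↦ CC
    B ↦ AC  (constrained at step 2)

A->CB, B->AC, C->DA, D->CC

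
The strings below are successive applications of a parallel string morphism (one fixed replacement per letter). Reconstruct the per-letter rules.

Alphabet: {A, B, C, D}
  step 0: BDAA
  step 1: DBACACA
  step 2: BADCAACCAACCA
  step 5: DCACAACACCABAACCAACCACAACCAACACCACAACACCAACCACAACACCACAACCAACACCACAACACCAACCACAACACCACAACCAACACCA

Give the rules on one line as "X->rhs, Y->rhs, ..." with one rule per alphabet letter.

  step 1 ⇒ step 2: DBACACA ⇒ BA·D·CA·AC·CA·AC·CA
    A ↦ CA
    B ↦ D
    C ↦ AC
    D ↦ BA

A->CA, B->D, C->AC, D->BA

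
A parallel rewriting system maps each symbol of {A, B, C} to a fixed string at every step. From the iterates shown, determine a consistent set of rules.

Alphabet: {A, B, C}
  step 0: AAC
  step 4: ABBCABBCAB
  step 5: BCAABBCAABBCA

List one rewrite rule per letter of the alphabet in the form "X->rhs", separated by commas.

  step 4 ⇒ step 5: ABBCABBCAB ⇒ BC·A·A·B·BC·A·A·B·BC·A
    A ↦ BC
    B ↦ A
    C ↦ B

A->BC, B->A, C->B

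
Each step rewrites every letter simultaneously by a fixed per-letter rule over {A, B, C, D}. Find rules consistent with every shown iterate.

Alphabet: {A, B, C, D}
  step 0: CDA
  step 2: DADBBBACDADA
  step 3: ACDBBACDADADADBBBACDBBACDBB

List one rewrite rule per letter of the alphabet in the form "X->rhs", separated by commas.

  step 2 ⇒ step 3: DADBBBACDADA ⇒ AC·DBB·AC·DA·DA·DA·DBB·B·AC·DBB·AC·DBB
    A ↦ DBB
    B ↦ DA
    C ↦ B
    D ↦ AC

A->DBB, B->DA, C->B, D->AC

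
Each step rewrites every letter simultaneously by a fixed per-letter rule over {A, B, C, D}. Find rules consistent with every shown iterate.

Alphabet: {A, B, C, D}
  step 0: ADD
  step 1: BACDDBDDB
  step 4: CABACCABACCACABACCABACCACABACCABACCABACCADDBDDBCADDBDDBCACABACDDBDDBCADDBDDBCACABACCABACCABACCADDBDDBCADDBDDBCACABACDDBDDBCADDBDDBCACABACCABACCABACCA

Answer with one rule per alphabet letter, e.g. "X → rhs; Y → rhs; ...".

  step 0 ⇒ step 1: ADD ⇒ BAC·DDB·DDB
    A ↦ BAC
    D ↦ DDB
    B ↦ CA  (constrained at step 1)
    C ↦ CA  (constrained at step 1)

A->BAC, B->CA, C->CA, D->DDB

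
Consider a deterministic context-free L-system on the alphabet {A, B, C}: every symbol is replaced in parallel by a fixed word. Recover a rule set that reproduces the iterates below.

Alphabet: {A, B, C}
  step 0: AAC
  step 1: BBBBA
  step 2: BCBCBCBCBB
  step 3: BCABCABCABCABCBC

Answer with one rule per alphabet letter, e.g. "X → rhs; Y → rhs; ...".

A->BB, B->BC, C->A

  step 2 ⇒ step 3: BCBCBCBCBB ⇒ BC·A·BC·A·BC·A·BC·A·BC·BC
    B ↦ BC
    C ↦ A
  step 0 ⇒ step 1: AAC ⇒ BB·BB·A
    A ↦ BB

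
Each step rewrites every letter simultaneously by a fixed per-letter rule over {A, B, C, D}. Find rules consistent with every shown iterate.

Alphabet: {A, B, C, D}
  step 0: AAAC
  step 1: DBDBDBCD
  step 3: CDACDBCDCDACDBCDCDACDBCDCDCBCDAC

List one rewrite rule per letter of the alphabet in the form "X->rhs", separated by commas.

  step 0 ⇒ step 1: AAAC ⇒ DB·DB·DB·CD
    A ↦ DB
    C ↦ CD
    B ↦ AC  (constrained at step 1)
    D ↦ CB  (constrained at step 1)

A->DB, B->AC, C->CD, D->CB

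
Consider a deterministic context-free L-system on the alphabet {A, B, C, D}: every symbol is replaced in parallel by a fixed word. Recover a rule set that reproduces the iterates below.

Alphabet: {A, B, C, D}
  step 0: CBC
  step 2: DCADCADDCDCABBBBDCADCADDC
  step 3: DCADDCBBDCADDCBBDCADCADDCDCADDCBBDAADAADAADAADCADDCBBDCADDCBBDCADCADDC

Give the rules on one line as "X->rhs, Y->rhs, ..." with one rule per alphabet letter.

  step 2 ⇒ step 3: DCADCADDCDCABBBBDCADCADDC ⇒ DCA·DDC·BB·DCA·DDC·BB·DCA·DCA·DDC·DCA·DDC·BB·DAA·DAA·DAA·DAA·DCA·DDC·BB·DCA·DDC·BB·DCA·DCA·DDC
    A ↦ BB
    B ↦ DAA
    C ↦ DDC
    D ↦ DCA

A->BB, B->DAA, C->DDC, D->DCA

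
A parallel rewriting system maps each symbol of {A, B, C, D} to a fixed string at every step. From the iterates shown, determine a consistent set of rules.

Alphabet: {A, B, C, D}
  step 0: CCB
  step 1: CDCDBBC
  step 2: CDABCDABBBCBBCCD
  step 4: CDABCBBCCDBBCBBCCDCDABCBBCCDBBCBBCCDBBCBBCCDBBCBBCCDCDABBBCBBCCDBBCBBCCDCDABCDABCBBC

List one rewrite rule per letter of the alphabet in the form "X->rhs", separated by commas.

A->C, B->BBC, C->CD, D->AB

  step 1 ⇒ step 2: CDCDBBC ⇒ CD·AB·CD·AB·BBC·BBC·CD
    B ↦ BBC
    C ↦ CD
    D ↦ AB
    A ↦ C  (constrained at step 2)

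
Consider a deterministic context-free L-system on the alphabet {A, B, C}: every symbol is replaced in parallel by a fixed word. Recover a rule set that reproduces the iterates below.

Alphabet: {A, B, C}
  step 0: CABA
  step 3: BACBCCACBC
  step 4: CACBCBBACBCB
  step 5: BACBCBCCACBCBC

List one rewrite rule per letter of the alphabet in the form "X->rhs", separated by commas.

A->AC, B->C, C->B

  step 4 ⇒ step 5: CACBCBBACBCB ⇒ B·AC·B·C·B·C·C·AC·B·C·B·C
    A ↦ AC
    B ↦ C
    C ↦ B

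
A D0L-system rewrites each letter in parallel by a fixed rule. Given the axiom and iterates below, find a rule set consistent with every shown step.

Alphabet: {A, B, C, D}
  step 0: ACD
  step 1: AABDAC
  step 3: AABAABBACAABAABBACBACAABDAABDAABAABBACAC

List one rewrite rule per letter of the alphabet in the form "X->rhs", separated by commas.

A->AAB, B->BAC, C->D, D->AC

  step 0 ⇒ step 1: ACD ⇒ AAB·D·AC
    A ↦ AAB
    C ↦ D
    D ↦ AC
    B ↦ BAC  (constrained at step 1)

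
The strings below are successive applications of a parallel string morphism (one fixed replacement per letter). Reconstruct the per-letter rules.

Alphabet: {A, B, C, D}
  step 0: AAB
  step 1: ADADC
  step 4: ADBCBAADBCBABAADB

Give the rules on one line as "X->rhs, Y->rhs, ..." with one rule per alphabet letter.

  step 0 ⇒ step 1: AAB ⇒ AD·AD·C
    A ↦ AD
    B ↦ C
    C ↦ BA  (constrained at step 1)
    D ↦ B  (constrained at step 1)

A->AD, B->C, C->BA, D->B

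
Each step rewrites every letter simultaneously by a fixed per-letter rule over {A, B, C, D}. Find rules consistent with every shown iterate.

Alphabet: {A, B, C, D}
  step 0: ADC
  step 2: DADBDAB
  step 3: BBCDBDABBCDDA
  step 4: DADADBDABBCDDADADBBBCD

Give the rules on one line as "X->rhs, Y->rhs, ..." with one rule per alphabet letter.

A->BCD, B->DA, C->D, D->B

  step 3 ⇒ step 4: BBCDBDABBCDDA ⇒ DA·DA·D·B·DA·B·BCD·DA·DA·D·B·B·BCD
    A ↦ BCD
    B ↦ DA
    C ↦ D
    D ↦ B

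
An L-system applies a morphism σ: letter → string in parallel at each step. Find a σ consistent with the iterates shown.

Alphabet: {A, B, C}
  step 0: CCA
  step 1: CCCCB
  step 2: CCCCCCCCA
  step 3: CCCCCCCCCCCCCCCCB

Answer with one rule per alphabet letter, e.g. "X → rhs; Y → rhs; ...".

A->B, B->A, C->CC

  step 2 ⇒ step 3: CCCCCCCCA ⇒ CC·CC·CC·CC·CC·CC·CC·CC·B
    A ↦ B
    C ↦ CC
  step 1 ⇒ step 2: CCCCB ⇒ CC·CC·CC·CC·A
    B ↦ A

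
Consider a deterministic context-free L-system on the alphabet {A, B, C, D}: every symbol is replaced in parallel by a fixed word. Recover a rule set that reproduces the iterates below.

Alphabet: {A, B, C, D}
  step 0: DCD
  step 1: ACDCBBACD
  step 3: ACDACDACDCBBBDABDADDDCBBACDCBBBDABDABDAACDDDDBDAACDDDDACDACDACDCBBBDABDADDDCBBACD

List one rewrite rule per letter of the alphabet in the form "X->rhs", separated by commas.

A->DDD, B->BDA, C->CBB, D->ACD

  step 0 ⇒ step 1: DCD ⇒ ACD·CBB·ACD
    C ↦ CBB
    D ↦ ACD
    A ↦ DDD  (constrained at step 1)
    B ↦ BDA  (constrained at step 1)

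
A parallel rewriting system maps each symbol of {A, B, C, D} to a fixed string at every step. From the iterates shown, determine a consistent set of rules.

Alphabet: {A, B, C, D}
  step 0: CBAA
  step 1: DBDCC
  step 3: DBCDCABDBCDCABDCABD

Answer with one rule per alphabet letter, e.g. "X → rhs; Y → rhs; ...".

A->C, B->D, C->DB, D->CAB

  step 0 ⇒ step 1: CBAA ⇒ DB·D·C·C
    A ↦ C
    B ↦ D
    C ↦ DB
    D ↦ CAB  (constrained at step 1)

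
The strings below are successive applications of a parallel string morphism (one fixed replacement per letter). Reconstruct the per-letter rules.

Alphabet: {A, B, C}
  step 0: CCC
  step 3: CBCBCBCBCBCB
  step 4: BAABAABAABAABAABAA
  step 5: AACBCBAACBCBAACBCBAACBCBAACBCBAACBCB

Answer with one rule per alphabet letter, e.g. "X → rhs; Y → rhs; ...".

A->CB, B->AA, C->B

  step 4 ⇒ step 5: BAABAABAABAABAABAA ⇒ AA·CB·CB·AA·CB·CB·AA·CB·CB·AA·CB·CB·AA·CB·CB·AA·CB·CB
    A ↦ CB
    B ↦ AA
  step 3 ⇒ step 4: CBCBCBCBCBCB ⇒ B·AA·B·AA·B·AA·B·AA·B·AA·B·AA
    C ↦ B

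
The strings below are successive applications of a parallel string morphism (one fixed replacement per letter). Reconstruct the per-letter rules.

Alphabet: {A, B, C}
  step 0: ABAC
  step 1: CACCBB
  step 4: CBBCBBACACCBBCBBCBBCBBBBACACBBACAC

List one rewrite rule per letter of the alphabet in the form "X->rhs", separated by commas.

A->C, B->AC, C->BB

  step 0 ⇒ step 1: ABAC ⇒ C·AC·C·BB
    A ↦ C
    B ↦ AC
    C ↦ BB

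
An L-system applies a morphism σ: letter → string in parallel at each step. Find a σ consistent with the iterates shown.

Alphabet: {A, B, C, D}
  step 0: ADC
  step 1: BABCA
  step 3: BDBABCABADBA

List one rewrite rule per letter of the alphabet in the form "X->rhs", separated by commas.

  step 0 ⇒ step 1: ADC ⇒ BA·B·CA
    A ↦ BA
    C ↦ CA
    D ↦ B
    B ↦ D  (constrained at step 1)

A->BA, B->D, C->CA, D->B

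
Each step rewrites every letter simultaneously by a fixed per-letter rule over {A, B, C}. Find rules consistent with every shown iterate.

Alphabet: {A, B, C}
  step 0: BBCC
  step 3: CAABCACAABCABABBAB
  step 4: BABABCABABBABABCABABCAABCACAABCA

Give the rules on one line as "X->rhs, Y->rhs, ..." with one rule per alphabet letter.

  step 3 ⇒ step 4: CAABCACAABCABABBAB ⇒ B·AB·AB·CA·B·AB·B·AB·AB·CA·B·AB·CA·AB·CA·CA·AB·CA
    A ↦ AB
    B ↦ CA
    C ↦ B

A->AB, B->CA, C->B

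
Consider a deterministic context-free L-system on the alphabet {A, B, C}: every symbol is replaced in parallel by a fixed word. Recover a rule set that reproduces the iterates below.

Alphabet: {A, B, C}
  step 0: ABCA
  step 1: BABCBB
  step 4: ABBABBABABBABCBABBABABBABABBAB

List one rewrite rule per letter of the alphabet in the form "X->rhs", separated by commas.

A->B, B->AB, C->CB

  step 0 ⇒ step 1: ABCA ⇒ B·AB·CB·B
    A ↦ B
    B ↦ AB
    C ↦ CB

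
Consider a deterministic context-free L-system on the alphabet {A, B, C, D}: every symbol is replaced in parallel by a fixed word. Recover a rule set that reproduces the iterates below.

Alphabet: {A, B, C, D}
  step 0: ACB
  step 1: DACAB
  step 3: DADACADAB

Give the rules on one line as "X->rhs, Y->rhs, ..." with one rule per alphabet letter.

  step 0 ⇒ step 1: ACB ⇒ D·AC·AB
    A ↦ D
    B ↦ AB
    C ↦ AC
    D ↦ A  (constrained at step 1)

A->D, B->AB, C->AC, D->A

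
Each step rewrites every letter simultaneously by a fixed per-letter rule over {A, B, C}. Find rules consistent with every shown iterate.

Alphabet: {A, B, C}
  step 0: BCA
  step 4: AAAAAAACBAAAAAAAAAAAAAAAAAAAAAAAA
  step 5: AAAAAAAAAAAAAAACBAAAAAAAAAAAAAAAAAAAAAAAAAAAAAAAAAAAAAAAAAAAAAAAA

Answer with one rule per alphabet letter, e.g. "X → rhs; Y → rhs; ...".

  step 4 ⇒ step 5: AAAAAAACBAAAAAAAAAAAAAAAAAAAAAAAA ⇒ AA·AA·AA·AA·AA·AA·AA·A·CB·AA·AA·AA·AA·AA·AA·AA·AA·AA·AA·AA·AA·AA·AA·AA·AA·AA·AA·AA·AA·AA·AA·AA·AA
    A ↦ AA
    B ↦ CB
    C ↦ A

A->AA, B->CB, C->A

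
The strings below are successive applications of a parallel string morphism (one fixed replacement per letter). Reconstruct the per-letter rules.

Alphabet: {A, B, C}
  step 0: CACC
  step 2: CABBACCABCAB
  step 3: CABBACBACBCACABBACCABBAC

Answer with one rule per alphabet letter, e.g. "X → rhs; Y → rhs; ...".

A->B, B->BAC, C->CA

  step 2 ⇒ step 3: CABBACCABCAB ⇒ CA·B·BAC·BAC·B·CA·CA·B·BAC·CA·B·BAC
    A ↦ B
    B ↦ BAC
    C ↦ CA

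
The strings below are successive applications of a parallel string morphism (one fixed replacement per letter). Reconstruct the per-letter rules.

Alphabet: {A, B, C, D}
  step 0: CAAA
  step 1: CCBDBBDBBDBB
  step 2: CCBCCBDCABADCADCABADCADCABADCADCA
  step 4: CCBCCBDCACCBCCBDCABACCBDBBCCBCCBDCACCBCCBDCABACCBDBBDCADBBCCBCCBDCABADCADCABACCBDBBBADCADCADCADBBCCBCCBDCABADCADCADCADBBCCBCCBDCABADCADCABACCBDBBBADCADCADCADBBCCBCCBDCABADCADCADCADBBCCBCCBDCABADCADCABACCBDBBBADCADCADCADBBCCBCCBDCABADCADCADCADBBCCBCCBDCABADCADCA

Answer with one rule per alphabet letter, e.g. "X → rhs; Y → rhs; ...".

  step 1 ⇒ step 2: CCBDBBDBBDBB ⇒ CCB·CCB·DCA·BA·DCA·DCA·BA·DCA·DCA·BA·DCA·DCA
    B ↦ DCA
    C ↦ CCB
    D ↦ BA
  step 0 ⇒ step 1: CAAA ⇒ CCB·DBB·DBB·DBB
    A ↦ DBB

A->DBB, B->DCA, C->CCB, D->BA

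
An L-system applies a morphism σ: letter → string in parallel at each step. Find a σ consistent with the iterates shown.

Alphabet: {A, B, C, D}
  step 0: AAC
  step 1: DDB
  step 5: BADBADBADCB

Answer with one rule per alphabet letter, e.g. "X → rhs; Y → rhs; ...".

  step 0 ⇒ step 1: AAC ⇒ D·D·B
    A ↦ D
    C ↦ B
    B ↦ BA  (constrained at step 1)
    D ↦ C  (constrained at step 1)

A->D, B->BA, C->B, D->C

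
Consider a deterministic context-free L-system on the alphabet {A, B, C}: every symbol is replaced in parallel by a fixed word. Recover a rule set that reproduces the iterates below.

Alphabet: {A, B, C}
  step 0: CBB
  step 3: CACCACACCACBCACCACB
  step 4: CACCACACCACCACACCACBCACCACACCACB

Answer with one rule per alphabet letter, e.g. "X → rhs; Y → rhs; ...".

  step 3 ⇒ step 4: CACCACACCACBCACCACB ⇒ CA·C·CA·CA·C·CA·C·CA·CA·C·CA·CB·CA·C·CA·CA·C·CA·CB
    A ↦ C
    B ↦ CB
    C ↦ CA

A->C, B->CB, C->CA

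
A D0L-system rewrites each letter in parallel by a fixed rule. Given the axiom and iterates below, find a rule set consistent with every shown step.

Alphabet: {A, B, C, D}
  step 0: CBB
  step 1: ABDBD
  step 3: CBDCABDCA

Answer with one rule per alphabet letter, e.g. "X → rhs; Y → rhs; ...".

  step 0 ⇒ step 1: CBB ⇒ A·BD·BD
    B ↦ BD
    C ↦ A
    A ↦ D  (constrained at step 1)
    D ↦ C  (constrained at step 1)

A->D, B->BD, C->A, D->C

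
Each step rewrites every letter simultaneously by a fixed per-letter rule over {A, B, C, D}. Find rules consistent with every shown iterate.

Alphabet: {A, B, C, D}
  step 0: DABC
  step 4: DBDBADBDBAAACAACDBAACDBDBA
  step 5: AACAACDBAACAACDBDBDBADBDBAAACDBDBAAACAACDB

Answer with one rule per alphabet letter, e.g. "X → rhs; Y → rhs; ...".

A->DB, B->C, C->A, D->AA

  step 4 ⇒ step 5: DBDBADBDBAAACAACDBAACDBDBA ⇒ AA·C·AA·C·DB·AA·C·AA·C·DB·DB·DB·A·DB·DB·A·AA·C·DB·DB·A·AA·C·AA·C·DB
    A ↦ DB
    B ↦ C
    C ↦ A
    D ↦ AA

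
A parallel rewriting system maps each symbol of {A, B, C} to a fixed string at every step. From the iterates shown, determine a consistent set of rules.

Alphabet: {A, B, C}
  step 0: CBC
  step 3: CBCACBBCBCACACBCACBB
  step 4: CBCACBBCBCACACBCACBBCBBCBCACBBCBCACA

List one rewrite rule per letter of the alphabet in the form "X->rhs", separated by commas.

  step 3 ⇒ step 4: CBCACBBCBCACACBCACBB ⇒ CB·CA·CB·B·CB·CA·CA·CB·CA·CB·B·CB·B·CB·CA·CB·B·CB·CA·CA
    A ↦ B
    B ↦ CA
    C ↦ CB

A->B, B->CA, C->CB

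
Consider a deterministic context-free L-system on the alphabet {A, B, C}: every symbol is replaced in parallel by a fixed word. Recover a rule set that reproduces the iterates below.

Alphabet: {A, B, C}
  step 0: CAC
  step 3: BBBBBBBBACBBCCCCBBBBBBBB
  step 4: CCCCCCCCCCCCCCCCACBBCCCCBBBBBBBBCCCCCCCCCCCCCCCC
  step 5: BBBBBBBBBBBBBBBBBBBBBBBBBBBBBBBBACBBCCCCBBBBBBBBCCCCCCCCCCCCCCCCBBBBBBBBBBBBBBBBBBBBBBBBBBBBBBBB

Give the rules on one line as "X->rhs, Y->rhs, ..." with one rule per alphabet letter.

  step 4 ⇒ step 5: CCCCCCCCCCCCCCCCACBBCCCCBBBBBBBBCCCCCCCCCCCCCCCC ⇒ BB·BB·BB·BB·BB·BB·BB·BB·BB·BB·BB·BB·BB·BB·BB·BB·AC·BB·CC·CC·BB·BB·BB·BB·CC·CC·CC·CC·CC·CC·CC·CC·BB·BB·BB·BB·BB·BB·BB·BB·BB·BB·BB·BB·BB·BB·BB·BB
    A ↦ AC
    B ↦ CC
    C ↦ BB

A->AC, B->CC, C->BB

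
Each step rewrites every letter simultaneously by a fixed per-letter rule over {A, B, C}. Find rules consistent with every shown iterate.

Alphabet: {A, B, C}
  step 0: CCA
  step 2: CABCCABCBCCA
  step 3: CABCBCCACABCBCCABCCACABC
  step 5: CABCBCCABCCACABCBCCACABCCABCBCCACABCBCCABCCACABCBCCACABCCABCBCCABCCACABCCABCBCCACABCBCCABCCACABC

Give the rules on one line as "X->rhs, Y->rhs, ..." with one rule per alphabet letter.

A->BC, B->BC, C->CA

  step 2 ⇒ step 3: CABCCABCBCCA ⇒ CA·BC·BC·CA·CA·BC·BC·CA·BC·CA·CA·BC
    A ↦ BC
    B ↦ BC
    C ↦ CA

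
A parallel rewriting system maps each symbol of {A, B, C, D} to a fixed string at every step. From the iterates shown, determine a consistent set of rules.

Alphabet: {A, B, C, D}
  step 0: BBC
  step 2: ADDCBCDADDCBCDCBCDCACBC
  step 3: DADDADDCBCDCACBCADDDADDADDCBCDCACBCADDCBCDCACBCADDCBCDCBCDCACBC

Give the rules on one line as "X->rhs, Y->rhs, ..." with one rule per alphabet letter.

  step 2 ⇒ step 3: ADDCBCDADDCBCDCBCDCACBC ⇒ D·ADD·ADD·CBC·DCA·CBC·ADD·D·ADD·ADD·CBC·DCA·CBC·ADD·CBC·DCA·CBC·ADD·CBC·D·CBC·DCA·CBC
    A ↦ D
    B ↦ DCA
    C ↦ CBC
    D ↦ ADD

A->D, B->DCA, C->CBC, D->ADD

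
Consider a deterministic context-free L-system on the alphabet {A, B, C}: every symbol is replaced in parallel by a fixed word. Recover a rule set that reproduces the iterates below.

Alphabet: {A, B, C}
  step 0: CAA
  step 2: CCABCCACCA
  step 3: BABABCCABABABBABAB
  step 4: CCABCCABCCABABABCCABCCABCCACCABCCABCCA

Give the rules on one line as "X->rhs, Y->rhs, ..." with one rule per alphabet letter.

  step 3 ⇒ step 4: BABABCCABABABBABAB ⇒ CCA·B·CCA·B·CCA·BA·BA·B·CCA·B·CCA·B·CCA·CCA·B·CCA·B·CCA
    A ↦ B
    B ↦ CCA
    C ↦ BA

A->B, B->CCA, C->BA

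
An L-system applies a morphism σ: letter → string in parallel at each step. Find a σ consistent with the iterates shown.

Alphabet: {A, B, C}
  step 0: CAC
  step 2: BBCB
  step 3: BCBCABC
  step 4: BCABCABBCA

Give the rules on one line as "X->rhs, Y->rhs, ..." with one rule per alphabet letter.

  step 3 ⇒ step 4: BCBCABC ⇒ BC·A·BC·A·B·BC·A
    A ↦ B
    B ↦ BC
    C ↦ A

A->B, B->BC, C->A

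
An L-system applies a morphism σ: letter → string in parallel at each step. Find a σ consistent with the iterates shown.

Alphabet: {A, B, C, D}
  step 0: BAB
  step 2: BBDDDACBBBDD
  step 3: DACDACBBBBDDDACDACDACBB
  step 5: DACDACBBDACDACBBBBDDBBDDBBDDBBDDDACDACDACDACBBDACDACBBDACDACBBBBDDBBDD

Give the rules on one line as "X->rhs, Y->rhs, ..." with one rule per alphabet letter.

A->BD, B->DAC, C->D, D->B

  step 2 ⇒ step 3: BBDDDACBBBDD ⇒ DAC·DAC·B·B·B·BD·D·DAC·DAC·DAC·B·B
    A ↦ BD
    B ↦ DAC
    C ↦ D
    D ↦ B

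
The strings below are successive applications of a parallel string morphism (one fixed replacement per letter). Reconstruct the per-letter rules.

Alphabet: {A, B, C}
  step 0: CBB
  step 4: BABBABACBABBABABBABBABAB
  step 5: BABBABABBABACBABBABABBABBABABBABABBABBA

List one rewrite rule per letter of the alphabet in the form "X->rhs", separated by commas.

  step 4 ⇒ step 5: BABBABACBABBABABBABBABAB ⇒ BA·B·BA·BA·B·BA·B·AC·BA·B·BA·BA·B·BA·B·BA·BA·B·BA·BA·B·BA·B·BA
    A ↦ B
    B ↦ BA
    C ↦ AC

A->B, B->BA, C->AC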